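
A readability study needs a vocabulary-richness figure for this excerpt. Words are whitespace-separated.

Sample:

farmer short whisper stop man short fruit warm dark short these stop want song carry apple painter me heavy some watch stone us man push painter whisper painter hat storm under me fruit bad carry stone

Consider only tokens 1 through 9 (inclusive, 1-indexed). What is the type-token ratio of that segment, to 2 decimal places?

0.89

Segment tokens 1–9: farmer, short, whisper, stop, man, short, fruit, warm, dark
Segment N = 9, segment V = 8.
TTR = 8 / 9 = 0.89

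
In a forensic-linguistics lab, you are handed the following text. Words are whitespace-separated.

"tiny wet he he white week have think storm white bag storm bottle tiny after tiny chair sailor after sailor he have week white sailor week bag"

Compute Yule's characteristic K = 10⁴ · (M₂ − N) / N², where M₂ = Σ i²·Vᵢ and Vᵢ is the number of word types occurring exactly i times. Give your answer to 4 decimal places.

Frequencies: tiny:3, he:3, white:3, week:3, sailor:3, have:2, storm:2, bag:2, after:2, wet:1, think:1, bottle:1, chair:1
N = 27. Frequency spectrum: V_1=4, V_2=4, V_3=5
M₂ = 1²·4 + 2²·4 + 3²·5 = 65
K = 10000 × (65 − 27) / 27² = 521.2620

521.2620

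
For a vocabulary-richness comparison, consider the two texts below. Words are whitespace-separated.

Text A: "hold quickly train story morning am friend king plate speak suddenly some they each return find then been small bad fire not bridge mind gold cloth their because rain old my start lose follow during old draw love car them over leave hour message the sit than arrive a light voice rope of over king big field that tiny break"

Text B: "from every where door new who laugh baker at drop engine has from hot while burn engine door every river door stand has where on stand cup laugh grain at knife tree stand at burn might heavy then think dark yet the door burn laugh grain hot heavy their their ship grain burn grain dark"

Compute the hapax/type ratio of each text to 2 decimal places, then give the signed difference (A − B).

0.43

A: hapax=54, V=57, ratio=0.95
B: hapax=16, V=31, ratio=0.52
Difference = 0.95 − 0.52 = 0.43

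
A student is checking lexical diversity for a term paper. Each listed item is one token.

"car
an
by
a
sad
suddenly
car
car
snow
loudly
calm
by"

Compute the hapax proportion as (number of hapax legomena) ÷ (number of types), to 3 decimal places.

0.778

Frequencies: car:3, by:2, an:1, a:1, sad:1, suddenly:1, snow:1, loudly:1, calm:1
Hapax count = 7; type count = 9.
Ratio = 7 / 9 = 0.778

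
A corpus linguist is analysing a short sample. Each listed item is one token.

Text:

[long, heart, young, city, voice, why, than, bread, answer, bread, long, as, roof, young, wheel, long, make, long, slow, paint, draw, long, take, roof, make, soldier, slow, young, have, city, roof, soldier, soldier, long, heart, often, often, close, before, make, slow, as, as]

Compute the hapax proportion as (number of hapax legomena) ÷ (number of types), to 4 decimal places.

0.5000

Frequencies: long:6, young:3, as:3, roof:3, make:3, slow:3, soldier:3, heart:2, city:2, bread:2, often:2, voice:1, why:1, than:1, answer:1, wheel:1, paint:1, draw:1, take:1, have:1, … (2 more, each freq 1)
Hapax count = 11; type count = 22.
Ratio = 11 / 22 = 0.5000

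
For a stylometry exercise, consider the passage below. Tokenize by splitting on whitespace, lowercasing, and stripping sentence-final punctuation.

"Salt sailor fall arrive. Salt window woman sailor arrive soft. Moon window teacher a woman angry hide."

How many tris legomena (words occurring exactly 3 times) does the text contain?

Frequencies: salt:2, sailor:2, arrive:2, window:2, woman:2, fall:1, soft:1, moon:1, teacher:1, a:1, angry:1, hide:1
Words with frequency 3: (none)

0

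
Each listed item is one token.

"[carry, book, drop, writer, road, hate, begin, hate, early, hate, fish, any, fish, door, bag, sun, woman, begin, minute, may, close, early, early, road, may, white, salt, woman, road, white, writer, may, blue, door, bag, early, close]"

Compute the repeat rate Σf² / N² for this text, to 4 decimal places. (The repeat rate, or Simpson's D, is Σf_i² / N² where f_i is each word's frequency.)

0.0606

Frequencies: early:4, road:3, hate:3, may:3, writer:2, begin:2, fish:2, door:2, bag:2, woman:2, close:2, white:2, carry:1, book:1, drop:1, any:1, sun:1, minute:1, salt:1, blue:1
Σf² = 83; N² = 1369
Repeat rate = 83 / 1369 = 0.0606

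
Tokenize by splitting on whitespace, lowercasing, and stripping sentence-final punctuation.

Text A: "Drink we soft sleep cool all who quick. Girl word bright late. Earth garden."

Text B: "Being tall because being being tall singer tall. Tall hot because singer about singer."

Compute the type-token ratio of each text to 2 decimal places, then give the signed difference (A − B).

TTR(A) = 14/14 = 1.00
TTR(B) = 6/14 = 0.43
Difference = 1.00 − 0.43 = 0.57

0.57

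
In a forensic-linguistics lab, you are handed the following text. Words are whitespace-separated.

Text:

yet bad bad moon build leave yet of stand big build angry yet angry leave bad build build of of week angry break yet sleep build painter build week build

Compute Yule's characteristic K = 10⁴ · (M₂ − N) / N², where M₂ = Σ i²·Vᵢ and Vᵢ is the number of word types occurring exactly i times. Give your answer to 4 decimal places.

Frequencies: build:7, yet:4, bad:3, of:3, angry:3, leave:2, week:2, moon:1, stand:1, big:1, break:1, sleep:1, painter:1
N = 30. Frequency spectrum: V_1=6, V_2=2, V_3=3, V_4=1, V_7=1
M₂ = 1²·6 + 2²·2 + 3²·3 + 4²·1 + 7²·1 = 106
K = 10000 × (106 − 30) / 30² = 844.4444

844.4444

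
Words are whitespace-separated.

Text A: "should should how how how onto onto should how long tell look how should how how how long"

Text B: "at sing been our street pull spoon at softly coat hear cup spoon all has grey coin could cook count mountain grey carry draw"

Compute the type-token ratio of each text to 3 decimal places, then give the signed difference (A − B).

-0.542

TTR(A) = 6/18 = 0.333
TTR(B) = 21/24 = 0.875
Difference = 0.333 − 0.875 = -0.542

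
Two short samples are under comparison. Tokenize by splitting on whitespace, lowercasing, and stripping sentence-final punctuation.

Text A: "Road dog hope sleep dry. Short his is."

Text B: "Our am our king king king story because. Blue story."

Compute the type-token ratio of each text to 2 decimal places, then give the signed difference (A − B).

TTR(A) = 8/8 = 1.00
TTR(B) = 6/10 = 0.60
Difference = 1.00 − 0.60 = 0.40

0.40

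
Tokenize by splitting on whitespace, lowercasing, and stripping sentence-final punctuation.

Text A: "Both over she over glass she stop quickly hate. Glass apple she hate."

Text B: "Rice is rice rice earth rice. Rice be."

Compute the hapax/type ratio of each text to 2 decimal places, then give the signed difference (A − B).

-0.25

A: hapax=4, V=8, ratio=0.50
B: hapax=3, V=4, ratio=0.75
Difference = 0.50 − 0.75 = -0.25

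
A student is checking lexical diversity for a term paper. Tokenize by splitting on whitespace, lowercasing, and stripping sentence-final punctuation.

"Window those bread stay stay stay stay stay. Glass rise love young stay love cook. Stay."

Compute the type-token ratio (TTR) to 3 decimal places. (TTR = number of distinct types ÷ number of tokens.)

N = 16 tokens, V = 9 types.
TTR = V / N = 9 / 16 = 0.563

0.563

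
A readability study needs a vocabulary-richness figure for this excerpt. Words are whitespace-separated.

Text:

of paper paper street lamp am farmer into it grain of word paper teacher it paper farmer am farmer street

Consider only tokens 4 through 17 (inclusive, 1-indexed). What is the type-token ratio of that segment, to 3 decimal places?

Segment tokens 4–17: street, lamp, am, farmer, into, it, grain, of, word, paper, teacher, it, paper, farmer
Segment N = 14, segment V = 11.
TTR = 11 / 14 = 0.786

0.786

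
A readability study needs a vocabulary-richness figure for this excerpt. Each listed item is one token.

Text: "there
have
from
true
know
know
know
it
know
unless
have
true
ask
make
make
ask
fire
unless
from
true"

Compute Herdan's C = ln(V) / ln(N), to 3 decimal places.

0.769

N = 20, V = 10.
ln(V) = 2.302585, ln(N) = 2.995732
C = 2.302585 / 2.995732 = 0.769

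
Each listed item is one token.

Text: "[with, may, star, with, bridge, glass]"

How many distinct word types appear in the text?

Distinct types: {bridge, glass, may, star, with}
V = 5

5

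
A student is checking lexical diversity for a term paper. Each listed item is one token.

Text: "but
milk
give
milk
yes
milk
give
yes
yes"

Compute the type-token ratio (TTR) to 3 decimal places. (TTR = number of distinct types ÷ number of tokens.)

0.444

N = 9 tokens, V = 4 types.
TTR = V / N = 4 / 9 = 0.444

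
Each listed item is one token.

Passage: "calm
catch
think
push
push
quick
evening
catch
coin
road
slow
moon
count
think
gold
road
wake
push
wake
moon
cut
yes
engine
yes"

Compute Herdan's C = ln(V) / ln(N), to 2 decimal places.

N = 24, V = 16.
ln(V) = 2.772589, ln(N) = 3.178054
C = 2.772589 / 3.178054 = 0.87

0.87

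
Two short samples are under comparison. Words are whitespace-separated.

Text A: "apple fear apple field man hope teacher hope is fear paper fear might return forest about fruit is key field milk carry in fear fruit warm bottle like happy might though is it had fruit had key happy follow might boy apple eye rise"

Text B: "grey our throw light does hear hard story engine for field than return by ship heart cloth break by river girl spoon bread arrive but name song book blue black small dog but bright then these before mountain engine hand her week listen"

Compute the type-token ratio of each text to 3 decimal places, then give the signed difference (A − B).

TTR(A) = 28/44 = 0.636
TTR(B) = 40/43 = 0.930
Difference = 0.636 − 0.930 = -0.294

-0.294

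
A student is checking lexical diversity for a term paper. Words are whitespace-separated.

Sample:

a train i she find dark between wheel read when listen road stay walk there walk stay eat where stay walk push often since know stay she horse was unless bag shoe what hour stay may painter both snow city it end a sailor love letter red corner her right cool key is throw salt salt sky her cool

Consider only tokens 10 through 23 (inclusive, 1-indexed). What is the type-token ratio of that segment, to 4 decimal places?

Segment tokens 10–23: when, listen, road, stay, walk, there, walk, stay, eat, where, stay, walk, push, often
Segment N = 14, segment V = 10.
TTR = 10 / 14 = 0.7143

0.7143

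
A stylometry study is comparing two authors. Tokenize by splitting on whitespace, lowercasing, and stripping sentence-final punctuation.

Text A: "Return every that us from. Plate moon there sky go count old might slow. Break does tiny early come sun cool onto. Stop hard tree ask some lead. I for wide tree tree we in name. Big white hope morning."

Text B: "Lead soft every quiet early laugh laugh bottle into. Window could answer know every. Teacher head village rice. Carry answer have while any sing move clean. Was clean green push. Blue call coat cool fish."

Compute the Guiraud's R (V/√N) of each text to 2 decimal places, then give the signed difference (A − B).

A: V=38, N=40, R=6.01
B: V=31, N=35, R=5.24
Difference = 6.01 − 5.24 = 0.77

0.77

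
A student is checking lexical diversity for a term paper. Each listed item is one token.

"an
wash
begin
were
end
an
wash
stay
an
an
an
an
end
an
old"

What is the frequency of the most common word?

Frequencies: an:7, wash:2, end:2, begin:1, were:1, stay:1, old:1
Most common: 'an' with frequency 7.

7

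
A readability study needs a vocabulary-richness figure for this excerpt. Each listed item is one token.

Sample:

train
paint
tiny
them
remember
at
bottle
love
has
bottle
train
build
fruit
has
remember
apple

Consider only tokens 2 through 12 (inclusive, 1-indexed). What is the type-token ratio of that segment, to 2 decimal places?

Segment tokens 2–12: paint, tiny, them, remember, at, bottle, love, has, bottle, train, build
Segment N = 11, segment V = 10.
TTR = 10 / 11 = 0.91

0.91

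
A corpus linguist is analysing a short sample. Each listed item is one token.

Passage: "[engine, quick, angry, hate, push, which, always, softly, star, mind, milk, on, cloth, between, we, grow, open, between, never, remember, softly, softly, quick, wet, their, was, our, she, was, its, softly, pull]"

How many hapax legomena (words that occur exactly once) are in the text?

22

Frequencies: softly:4, quick:2, between:2, was:2, engine:1, angry:1, hate:1, push:1, which:1, always:1, star:1, mind:1, milk:1, on:1, cloth:1, we:1, grow:1, open:1, never:1, remember:1, … (6 more, each freq 1)
Hapax (freq=1): always, angry, cloth, engine, grow, hate, its, milk, mind, never, on, open, our, pull, push, remember, she, star, their, we, wet, which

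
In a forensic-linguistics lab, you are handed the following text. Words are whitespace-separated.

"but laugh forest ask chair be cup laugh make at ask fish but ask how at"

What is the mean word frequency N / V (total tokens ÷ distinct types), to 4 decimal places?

1.4545

N = 16 tokens, V = 11 types.
Mean frequency = N / V = 16 / 11 = 1.4545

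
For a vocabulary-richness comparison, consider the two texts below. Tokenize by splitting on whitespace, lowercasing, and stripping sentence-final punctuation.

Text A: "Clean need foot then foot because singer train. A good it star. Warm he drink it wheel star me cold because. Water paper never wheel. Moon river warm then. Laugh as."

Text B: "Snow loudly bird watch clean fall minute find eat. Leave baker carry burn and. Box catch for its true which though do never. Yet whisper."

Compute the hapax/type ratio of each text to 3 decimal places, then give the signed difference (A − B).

-0.292

A: hapax=17, V=24, ratio=0.708
B: hapax=25, V=25, ratio=1.000
Difference = 0.708 − 1.000 = -0.292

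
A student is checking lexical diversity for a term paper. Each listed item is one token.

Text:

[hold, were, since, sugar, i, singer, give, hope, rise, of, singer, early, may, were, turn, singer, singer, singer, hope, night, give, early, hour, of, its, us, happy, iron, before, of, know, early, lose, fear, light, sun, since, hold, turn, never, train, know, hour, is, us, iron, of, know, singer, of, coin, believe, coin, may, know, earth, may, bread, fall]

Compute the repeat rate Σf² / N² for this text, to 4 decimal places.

Frequencies: singer:6, of:5, know:4, early:3, may:3, hold:2, were:2, since:2, give:2, hope:2, turn:2, hour:2, us:2, iron:2, coin:2, sugar:1, i:1, rise:1, night:1, its:1, … (13 more, each freq 1)
Σf² = 153; N² = 3481
Repeat rate = 153 / 3481 = 0.0440

0.0440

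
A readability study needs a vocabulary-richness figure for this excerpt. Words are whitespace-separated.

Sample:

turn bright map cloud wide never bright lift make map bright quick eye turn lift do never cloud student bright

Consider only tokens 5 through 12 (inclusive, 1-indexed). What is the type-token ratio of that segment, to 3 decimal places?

Segment tokens 5–12: wide, never, bright, lift, make, map, bright, quick
Segment N = 8, segment V = 7.
TTR = 7 / 8 = 0.875

0.875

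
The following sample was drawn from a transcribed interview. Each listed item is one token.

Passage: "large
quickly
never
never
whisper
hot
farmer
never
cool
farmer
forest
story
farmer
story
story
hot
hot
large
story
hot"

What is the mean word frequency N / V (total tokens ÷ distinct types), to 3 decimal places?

2.222

N = 20 tokens, V = 9 types.
Mean frequency = N / V = 20 / 9 = 2.222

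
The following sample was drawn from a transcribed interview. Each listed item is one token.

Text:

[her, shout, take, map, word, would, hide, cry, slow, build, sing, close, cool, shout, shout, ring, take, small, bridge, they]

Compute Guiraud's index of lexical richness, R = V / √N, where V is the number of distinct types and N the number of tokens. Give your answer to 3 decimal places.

N = 20, V = 17.
√N = 4.472136
R = 17 / 4.472136 = 3.801

3.801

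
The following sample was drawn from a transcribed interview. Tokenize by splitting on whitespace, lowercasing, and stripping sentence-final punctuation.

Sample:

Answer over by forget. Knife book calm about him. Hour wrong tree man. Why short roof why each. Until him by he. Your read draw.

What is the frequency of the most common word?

2

Frequencies: by:2, him:2, why:2, answer:1, over:1, forget:1, knife:1, book:1, calm:1, about:1, hour:1, wrong:1, tree:1, man:1, short:1, roof:1, each:1, until:1, he:1, your:1, … (2 more, each freq 1)
Most common: 'by' with frequency 2.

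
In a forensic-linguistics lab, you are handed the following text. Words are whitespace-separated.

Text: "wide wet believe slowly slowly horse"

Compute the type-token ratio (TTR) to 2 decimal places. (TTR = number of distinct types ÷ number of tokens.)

0.83

N = 6 tokens, V = 5 types.
TTR = V / N = 5 / 6 = 0.83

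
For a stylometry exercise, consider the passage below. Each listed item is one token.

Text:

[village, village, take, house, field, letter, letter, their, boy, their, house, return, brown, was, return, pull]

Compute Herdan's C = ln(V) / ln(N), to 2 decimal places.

N = 16, V = 11.
ln(V) = 2.397895, ln(N) = 2.772589
C = 2.397895 / 2.772589 = 0.86

0.86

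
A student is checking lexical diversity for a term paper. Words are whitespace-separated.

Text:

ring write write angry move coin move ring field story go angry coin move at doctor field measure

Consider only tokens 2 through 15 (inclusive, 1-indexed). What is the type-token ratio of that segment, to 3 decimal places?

Segment tokens 2–15: write, write, angry, move, coin, move, ring, field, story, go, angry, coin, move, at
Segment N = 14, segment V = 9.
TTR = 9 / 14 = 0.643

0.643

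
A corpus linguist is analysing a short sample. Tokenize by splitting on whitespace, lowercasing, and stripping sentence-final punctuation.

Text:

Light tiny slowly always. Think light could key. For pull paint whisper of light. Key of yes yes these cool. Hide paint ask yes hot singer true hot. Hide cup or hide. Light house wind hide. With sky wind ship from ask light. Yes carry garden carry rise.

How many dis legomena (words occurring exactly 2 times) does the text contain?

7

Frequencies: light:5, yes:4, hide:4, key:2, paint:2, of:2, ask:2, hot:2, wind:2, carry:2, tiny:1, slowly:1, always:1, think:1, could:1, for:1, pull:1, whisper:1, these:1, cool:1, … (11 more, each freq 1)
Words with frequency 2: ask, carry, hot, key, of, paint, wind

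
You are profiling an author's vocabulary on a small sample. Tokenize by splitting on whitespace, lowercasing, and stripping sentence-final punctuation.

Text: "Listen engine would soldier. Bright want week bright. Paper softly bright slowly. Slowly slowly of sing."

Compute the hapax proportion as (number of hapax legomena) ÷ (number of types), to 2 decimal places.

0.83

Frequencies: bright:3, slowly:3, listen:1, engine:1, would:1, soldier:1, want:1, week:1, paper:1, softly:1, of:1, sing:1
Hapax count = 10; type count = 12.
Ratio = 10 / 12 = 0.83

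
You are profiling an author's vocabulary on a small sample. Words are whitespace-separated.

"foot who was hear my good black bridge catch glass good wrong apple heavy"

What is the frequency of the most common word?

2

Frequencies: good:2, foot:1, who:1, was:1, hear:1, my:1, black:1, bridge:1, catch:1, glass:1, wrong:1, apple:1, heavy:1
Most common: 'good' with frequency 2.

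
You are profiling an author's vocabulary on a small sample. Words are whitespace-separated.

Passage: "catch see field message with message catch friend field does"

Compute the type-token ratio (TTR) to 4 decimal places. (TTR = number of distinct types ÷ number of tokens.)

N = 10 tokens, V = 7 types.
TTR = V / N = 7 / 10 = 0.7000

0.7000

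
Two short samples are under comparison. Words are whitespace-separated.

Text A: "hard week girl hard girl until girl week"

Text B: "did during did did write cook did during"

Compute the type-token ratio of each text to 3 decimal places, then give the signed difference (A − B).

TTR(A) = 4/8 = 0.500
TTR(B) = 4/8 = 0.500
Difference = 0.500 − 0.500 = 0.000

0.000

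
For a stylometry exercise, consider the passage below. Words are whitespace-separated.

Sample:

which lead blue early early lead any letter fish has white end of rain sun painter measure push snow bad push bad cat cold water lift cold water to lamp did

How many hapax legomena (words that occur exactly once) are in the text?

Frequencies: lead:2, early:2, push:2, bad:2, cold:2, water:2, which:1, blue:1, any:1, letter:1, fish:1, has:1, white:1, end:1, of:1, rain:1, sun:1, painter:1, measure:1, snow:1, … (5 more, each freq 1)
Hapax (freq=1): any, blue, cat, did, end, fish, has, lamp, letter, lift, measure, of, painter, rain, snow, sun, to, which, white

19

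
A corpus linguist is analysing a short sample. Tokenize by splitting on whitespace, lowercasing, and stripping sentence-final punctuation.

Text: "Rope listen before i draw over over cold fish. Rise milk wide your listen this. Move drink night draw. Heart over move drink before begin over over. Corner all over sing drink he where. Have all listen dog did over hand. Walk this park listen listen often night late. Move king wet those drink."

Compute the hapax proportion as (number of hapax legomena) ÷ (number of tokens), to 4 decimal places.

0.4630

Frequencies: over:7, listen:5, drink:4, move:3, before:2, draw:2, this:2, night:2, all:2, rope:1, i:1, cold:1, fish:1, rise:1, milk:1, wide:1, your:1, heart:1, begin:1, corner:1, … (14 more, each freq 1)
Hapax count = 25; token count = 54.
Ratio = 25 / 54 = 0.4630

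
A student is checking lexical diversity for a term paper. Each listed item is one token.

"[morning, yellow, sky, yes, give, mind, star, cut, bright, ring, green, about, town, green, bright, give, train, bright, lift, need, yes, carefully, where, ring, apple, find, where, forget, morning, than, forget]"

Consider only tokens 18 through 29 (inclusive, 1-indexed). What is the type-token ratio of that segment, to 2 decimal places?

Segment tokens 18–29: bright, lift, need, yes, carefully, where, ring, apple, find, where, forget, morning
Segment N = 12, segment V = 11.
TTR = 11 / 12 = 0.92

0.92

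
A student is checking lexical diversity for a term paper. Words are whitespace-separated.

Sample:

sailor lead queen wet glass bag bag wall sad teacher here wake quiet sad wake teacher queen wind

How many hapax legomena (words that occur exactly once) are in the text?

Frequencies: queen:2, bag:2, sad:2, teacher:2, wake:2, sailor:1, lead:1, wet:1, glass:1, wall:1, here:1, quiet:1, wind:1
Hapax (freq=1): glass, here, lead, quiet, sailor, wall, wet, wind

8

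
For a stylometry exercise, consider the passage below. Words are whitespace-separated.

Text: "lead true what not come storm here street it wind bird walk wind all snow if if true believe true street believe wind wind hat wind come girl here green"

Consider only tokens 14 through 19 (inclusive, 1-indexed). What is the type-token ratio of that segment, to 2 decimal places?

Segment tokens 14–19: all, snow, if, if, true, believe
Segment N = 6, segment V = 5.
TTR = 5 / 6 = 0.83

0.83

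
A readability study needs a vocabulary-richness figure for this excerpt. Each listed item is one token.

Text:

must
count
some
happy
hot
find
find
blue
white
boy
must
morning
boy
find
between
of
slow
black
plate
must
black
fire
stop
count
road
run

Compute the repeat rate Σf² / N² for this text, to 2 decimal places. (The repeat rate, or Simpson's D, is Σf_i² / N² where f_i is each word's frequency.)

0.07

Frequencies: must:3, find:3, count:2, boy:2, black:2, some:1, happy:1, hot:1, blue:1, white:1, morning:1, between:1, of:1, slow:1, plate:1, fire:1, stop:1, road:1, run:1
Σf² = 44; N² = 676
Repeat rate = 44 / 676 = 0.07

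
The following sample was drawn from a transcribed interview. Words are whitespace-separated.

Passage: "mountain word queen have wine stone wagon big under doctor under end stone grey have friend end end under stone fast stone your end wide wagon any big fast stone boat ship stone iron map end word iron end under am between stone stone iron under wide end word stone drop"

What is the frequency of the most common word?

9

Frequencies: stone:9, end:7, under:5, word:3, iron:3, have:2, wagon:2, big:2, fast:2, wide:2, mountain:1, queen:1, wine:1, doctor:1, grey:1, friend:1, your:1, any:1, boat:1, ship:1, … (4 more, each freq 1)
Most common: 'stone' with frequency 9.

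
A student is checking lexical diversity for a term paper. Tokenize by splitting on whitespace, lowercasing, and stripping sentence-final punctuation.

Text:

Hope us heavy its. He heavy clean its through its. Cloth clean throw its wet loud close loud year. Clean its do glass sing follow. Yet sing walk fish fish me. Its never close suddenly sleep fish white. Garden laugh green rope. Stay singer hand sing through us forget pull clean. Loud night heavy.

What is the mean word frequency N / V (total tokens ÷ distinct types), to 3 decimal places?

1.543

N = 54 tokens, V = 35 types.
Mean frequency = N / V = 54 / 35 = 1.543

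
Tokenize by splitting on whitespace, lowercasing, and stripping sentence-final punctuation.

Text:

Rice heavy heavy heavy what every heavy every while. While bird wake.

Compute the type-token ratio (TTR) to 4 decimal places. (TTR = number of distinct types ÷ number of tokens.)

0.5833

N = 12 tokens, V = 7 types.
TTR = V / N = 7 / 12 = 0.5833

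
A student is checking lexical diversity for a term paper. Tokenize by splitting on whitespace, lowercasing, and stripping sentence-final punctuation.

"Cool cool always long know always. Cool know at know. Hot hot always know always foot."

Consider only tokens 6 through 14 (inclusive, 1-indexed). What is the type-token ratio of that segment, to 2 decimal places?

0.56

Segment tokens 6–14: always, cool, know, at, know, hot, hot, always, know
Segment N = 9, segment V = 5.
TTR = 5 / 9 = 0.56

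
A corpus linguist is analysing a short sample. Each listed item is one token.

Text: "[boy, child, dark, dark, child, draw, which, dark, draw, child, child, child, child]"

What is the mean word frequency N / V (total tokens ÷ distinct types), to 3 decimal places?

N = 13 tokens, V = 5 types.
Mean frequency = N / V = 13 / 5 = 2.600

2.600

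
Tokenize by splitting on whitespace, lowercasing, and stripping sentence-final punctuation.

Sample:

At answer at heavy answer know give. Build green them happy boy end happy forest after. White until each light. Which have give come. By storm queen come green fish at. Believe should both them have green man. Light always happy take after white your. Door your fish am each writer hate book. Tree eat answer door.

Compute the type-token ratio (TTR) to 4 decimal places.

0.6667

N = 57 tokens, V = 38 types.
TTR = V / N = 38 / 57 = 0.6667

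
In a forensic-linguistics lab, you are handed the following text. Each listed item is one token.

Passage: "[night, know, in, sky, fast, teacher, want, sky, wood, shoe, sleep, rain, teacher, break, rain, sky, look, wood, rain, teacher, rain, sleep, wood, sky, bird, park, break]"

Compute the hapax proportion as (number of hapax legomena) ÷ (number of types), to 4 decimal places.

0.6000

Frequencies: sky:4, rain:4, teacher:3, wood:3, sleep:2, break:2, night:1, know:1, in:1, fast:1, want:1, shoe:1, look:1, bird:1, park:1
Hapax count = 9; type count = 15.
Ratio = 9 / 15 = 0.6000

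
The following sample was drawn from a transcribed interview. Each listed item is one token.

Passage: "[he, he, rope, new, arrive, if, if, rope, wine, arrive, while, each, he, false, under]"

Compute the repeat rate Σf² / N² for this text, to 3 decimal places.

0.120

Frequencies: he:3, rope:2, arrive:2, if:2, new:1, wine:1, while:1, each:1, false:1, under:1
Σf² = 27; N² = 225
Repeat rate = 27 / 225 = 0.120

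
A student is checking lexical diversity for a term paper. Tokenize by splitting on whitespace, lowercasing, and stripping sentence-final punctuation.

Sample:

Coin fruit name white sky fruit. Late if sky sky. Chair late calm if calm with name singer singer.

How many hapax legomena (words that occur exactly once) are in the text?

Frequencies: sky:3, fruit:2, name:2, late:2, if:2, calm:2, singer:2, coin:1, white:1, chair:1, with:1
Hapax (freq=1): chair, coin, white, with

4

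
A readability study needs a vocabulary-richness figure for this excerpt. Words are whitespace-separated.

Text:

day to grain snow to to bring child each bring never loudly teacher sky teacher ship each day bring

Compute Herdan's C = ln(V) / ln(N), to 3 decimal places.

0.844

N = 19, V = 12.
ln(V) = 2.484907, ln(N) = 2.944439
C = 2.484907 / 2.944439 = 0.844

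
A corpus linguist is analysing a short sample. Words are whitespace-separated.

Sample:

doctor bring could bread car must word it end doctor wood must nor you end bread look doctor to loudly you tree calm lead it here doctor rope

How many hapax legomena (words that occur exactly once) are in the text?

14

Frequencies: doctor:4, bread:2, must:2, it:2, end:2, you:2, bring:1, could:1, car:1, word:1, wood:1, nor:1, look:1, to:1, loudly:1, tree:1, calm:1, lead:1, here:1, rope:1
Hapax (freq=1): bring, calm, car, could, here, lead, look, loudly, nor, rope, to, tree, wood, word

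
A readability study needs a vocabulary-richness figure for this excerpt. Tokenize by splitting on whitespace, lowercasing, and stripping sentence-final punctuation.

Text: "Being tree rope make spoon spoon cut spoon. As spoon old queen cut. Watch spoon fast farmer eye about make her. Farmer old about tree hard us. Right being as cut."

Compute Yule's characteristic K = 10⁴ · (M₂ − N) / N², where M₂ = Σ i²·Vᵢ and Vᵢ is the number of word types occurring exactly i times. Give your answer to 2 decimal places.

416.23

Frequencies: spoon:5, cut:3, being:2, tree:2, make:2, as:2, old:2, farmer:2, about:2, rope:1, queen:1, watch:1, fast:1, eye:1, her:1, hard:1, us:1, right:1
N = 31. Frequency spectrum: V_1=9, V_2=7, V_3=1, V_5=1
M₂ = 1²·9 + 2²·7 + 3²·1 + 5²·1 = 71
K = 10000 × (71 − 31) / 31² = 416.23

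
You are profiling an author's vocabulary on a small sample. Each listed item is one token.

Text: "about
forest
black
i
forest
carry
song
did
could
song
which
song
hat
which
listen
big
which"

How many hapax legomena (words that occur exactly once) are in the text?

9

Frequencies: song:3, which:3, forest:2, about:1, black:1, i:1, carry:1, did:1, could:1, hat:1, listen:1, big:1
Hapax (freq=1): about, big, black, carry, could, did, hat, i, listen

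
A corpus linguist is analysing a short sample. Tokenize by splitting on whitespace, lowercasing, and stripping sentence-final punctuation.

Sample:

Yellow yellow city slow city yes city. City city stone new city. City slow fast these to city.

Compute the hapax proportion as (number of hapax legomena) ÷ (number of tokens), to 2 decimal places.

0.33

Frequencies: city:8, yellow:2, slow:2, yes:1, stone:1, new:1, fast:1, these:1, to:1
Hapax count = 6; token count = 18.
Ratio = 6 / 18 = 0.33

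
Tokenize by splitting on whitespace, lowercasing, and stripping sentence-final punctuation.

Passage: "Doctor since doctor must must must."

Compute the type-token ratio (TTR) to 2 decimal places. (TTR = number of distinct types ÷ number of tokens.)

0.50

N = 6 tokens, V = 3 types.
TTR = V / N = 3 / 6 = 0.50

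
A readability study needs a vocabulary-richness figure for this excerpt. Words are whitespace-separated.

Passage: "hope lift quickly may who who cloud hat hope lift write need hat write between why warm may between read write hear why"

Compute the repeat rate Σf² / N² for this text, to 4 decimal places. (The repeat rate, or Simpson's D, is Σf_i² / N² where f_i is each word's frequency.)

0.0813

Frequencies: write:3, hope:2, lift:2, may:2, who:2, hat:2, between:2, why:2, quickly:1, cloud:1, need:1, warm:1, read:1, hear:1
Σf² = 43; N² = 529
Repeat rate = 43 / 529 = 0.0813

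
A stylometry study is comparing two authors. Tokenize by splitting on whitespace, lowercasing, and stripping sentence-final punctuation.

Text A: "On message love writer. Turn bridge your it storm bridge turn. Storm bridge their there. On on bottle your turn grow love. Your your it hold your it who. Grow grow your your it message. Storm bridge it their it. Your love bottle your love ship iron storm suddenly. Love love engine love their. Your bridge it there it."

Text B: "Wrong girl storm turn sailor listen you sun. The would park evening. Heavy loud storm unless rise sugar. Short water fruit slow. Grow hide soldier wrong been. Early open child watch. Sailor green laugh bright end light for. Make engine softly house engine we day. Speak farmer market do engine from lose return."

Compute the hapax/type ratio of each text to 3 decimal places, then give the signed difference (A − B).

A: hapax=7, V=19, ratio=0.368
B: hapax=44, V=48, ratio=0.917
Difference = 0.368 − 0.917 = -0.549

-0.549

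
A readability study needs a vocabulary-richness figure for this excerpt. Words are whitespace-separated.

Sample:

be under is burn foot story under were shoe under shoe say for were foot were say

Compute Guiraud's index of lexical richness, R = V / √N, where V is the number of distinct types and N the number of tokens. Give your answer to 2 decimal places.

N = 17, V = 10.
√N = 4.123106
R = 10 / 4.123106 = 2.43

2.43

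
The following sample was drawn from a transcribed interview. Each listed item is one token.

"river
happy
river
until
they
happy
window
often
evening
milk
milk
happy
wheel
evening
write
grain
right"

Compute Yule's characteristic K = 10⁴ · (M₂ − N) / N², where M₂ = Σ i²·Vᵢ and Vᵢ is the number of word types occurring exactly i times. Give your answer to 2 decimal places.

415.22

Frequencies: happy:3, river:2, evening:2, milk:2, until:1, they:1, window:1, often:1, wheel:1, write:1, grain:1, right:1
N = 17. Frequency spectrum: V_1=8, V_2=3, V_3=1
M₂ = 1²·8 + 2²·3 + 3²·1 = 29
K = 10000 × (29 − 17) / 17² = 415.22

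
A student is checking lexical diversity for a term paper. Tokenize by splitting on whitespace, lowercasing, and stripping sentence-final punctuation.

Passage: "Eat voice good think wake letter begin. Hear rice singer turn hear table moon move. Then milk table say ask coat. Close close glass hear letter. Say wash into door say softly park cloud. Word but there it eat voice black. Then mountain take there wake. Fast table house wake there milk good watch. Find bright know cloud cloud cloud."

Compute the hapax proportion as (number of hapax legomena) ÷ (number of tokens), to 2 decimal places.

Frequencies: cloud:4, wake:3, hear:3, table:3, say:3, there:3, eat:2, voice:2, good:2, letter:2, then:2, milk:2, close:2, think:1, begin:1, rice:1, singer:1, turn:1, moon:1, move:1, … (20 more, each freq 1)
Hapax count = 27; token count = 60.
Ratio = 27 / 60 = 0.45

0.45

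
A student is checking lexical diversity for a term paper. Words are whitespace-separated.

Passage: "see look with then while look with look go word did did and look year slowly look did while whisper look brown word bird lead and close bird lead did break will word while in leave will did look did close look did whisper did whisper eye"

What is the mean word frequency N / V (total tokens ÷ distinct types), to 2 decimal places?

2.24

N = 47 tokens, V = 21 types.
Mean frequency = N / V = 47 / 21 = 2.24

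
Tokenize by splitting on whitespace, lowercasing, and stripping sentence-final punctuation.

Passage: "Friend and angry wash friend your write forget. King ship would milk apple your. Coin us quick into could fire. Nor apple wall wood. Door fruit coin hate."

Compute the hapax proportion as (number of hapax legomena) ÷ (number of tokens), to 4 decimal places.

0.7143

Frequencies: friend:2, your:2, apple:2, coin:2, and:1, angry:1, wash:1, write:1, forget:1, king:1, ship:1, would:1, milk:1, us:1, quick:1, into:1, could:1, fire:1, nor:1, wall:1, … (4 more, each freq 1)
Hapax count = 20; token count = 28.
Ratio = 20 / 28 = 0.7143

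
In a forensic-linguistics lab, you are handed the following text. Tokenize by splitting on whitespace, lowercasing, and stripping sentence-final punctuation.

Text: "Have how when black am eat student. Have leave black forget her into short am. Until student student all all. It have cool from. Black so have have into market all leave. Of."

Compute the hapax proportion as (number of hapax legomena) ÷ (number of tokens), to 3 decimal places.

Frequencies: have:5, black:3, student:3, all:3, am:2, leave:2, into:2, how:1, when:1, eat:1, forget:1, her:1, short:1, until:1, it:1, cool:1, from:1, so:1, market:1, of:1
Hapax count = 13; token count = 33.
Ratio = 13 / 33 = 0.394

0.394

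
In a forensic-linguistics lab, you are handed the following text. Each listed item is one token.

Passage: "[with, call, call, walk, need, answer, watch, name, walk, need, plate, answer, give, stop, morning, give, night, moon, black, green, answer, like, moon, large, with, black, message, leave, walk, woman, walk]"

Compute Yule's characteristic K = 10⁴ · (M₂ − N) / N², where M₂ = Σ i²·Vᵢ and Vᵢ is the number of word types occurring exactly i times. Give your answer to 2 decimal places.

312.17

Frequencies: walk:4, answer:3, with:2, call:2, need:2, give:2, moon:2, black:2, watch:1, name:1, plate:1, stop:1, morning:1, night:1, green:1, like:1, large:1, message:1, leave:1, woman:1
N = 31. Frequency spectrum: V_1=12, V_2=6, V_3=1, V_4=1
M₂ = 1²·12 + 2²·6 + 3²·1 + 4²·1 = 61
K = 10000 × (61 − 31) / 31² = 312.17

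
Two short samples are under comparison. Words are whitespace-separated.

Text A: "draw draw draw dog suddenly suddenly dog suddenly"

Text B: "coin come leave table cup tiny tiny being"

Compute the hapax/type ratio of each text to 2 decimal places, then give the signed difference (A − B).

-0.86

A: hapax=0, V=3, ratio=0.00
B: hapax=6, V=7, ratio=0.86
Difference = 0.00 − 0.86 = -0.86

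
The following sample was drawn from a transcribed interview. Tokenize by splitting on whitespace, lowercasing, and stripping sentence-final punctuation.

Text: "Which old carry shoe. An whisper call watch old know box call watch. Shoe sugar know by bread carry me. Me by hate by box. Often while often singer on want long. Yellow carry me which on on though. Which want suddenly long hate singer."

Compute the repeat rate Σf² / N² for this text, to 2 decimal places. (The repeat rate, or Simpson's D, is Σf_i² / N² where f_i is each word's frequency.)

Frequencies: which:3, carry:3, by:3, me:3, on:3, old:2, shoe:2, call:2, watch:2, know:2, box:2, hate:2, often:2, singer:2, want:2, long:2, an:1, whisper:1, sugar:1, bread:1, … (4 more, each freq 1)
Σf² = 97; N² = 2025
Repeat rate = 97 / 2025 = 0.05

0.05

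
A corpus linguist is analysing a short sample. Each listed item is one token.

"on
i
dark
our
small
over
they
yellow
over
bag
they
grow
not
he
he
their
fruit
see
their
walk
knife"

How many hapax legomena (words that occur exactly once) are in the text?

13

Frequencies: over:2, they:2, he:2, their:2, on:1, i:1, dark:1, our:1, small:1, yellow:1, bag:1, grow:1, not:1, fruit:1, see:1, walk:1, knife:1
Hapax (freq=1): bag, dark, fruit, grow, i, knife, not, on, our, see, small, walk, yellow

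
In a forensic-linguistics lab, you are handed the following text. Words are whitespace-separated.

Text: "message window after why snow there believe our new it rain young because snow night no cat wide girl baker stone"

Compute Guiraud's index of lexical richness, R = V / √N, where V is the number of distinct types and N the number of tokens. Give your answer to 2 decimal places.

N = 21, V = 20.
√N = 4.582576
R = 20 / 4.582576 = 4.36

4.36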